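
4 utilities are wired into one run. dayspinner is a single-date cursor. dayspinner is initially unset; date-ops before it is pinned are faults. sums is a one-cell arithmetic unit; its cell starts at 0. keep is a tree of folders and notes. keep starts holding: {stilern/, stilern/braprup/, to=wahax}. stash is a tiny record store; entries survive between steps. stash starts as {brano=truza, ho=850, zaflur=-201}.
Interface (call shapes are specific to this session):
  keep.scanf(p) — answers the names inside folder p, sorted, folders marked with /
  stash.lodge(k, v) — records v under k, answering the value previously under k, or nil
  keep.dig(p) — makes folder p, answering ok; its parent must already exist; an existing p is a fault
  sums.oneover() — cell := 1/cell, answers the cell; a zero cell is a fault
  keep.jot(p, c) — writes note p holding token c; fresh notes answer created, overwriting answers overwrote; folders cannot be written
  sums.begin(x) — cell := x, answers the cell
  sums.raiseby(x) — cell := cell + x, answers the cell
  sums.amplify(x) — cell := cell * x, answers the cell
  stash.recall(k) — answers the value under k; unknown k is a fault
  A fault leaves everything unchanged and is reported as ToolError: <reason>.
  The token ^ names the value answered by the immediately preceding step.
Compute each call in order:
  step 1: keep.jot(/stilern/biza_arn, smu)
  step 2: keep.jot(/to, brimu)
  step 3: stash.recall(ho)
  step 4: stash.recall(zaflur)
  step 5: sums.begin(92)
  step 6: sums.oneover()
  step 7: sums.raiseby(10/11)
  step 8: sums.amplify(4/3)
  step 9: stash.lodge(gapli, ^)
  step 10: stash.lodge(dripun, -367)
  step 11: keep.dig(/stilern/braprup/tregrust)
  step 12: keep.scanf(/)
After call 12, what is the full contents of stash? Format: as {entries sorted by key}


;; 1. keep.jot(p: /stilern/biza_arn, c: smu) -> created
;; 2. keep.jot(p: /to, c: brimu) -> overwrote
;; 3. stash.recall(k: ho) -> 850
;; 4. stash.recall(k: zaflur) -> -201
;; 5. sums.begin(x: 92) -> 92
;; 6. sums.oneover() -> 1/92
;; 7. sums.raiseby(x: 10/11) -> 931/1012
;; 8. sums.amplify(x: 4/3) -> 931/759
;; 9. stash.lodge(k: gapli, v: ^) -> nil
;; 10. stash.lodge(k: dripun, v: -367) -> nil
;; 11. keep.dig(p: /stilern/braprup/tregrust) -> ok
;; 12. keep.scanf(p: /) -> [stilern/, to]

Answer: {brano=truza, dripun=-367, gapli=931/759, ho=850, zaflur=-201}


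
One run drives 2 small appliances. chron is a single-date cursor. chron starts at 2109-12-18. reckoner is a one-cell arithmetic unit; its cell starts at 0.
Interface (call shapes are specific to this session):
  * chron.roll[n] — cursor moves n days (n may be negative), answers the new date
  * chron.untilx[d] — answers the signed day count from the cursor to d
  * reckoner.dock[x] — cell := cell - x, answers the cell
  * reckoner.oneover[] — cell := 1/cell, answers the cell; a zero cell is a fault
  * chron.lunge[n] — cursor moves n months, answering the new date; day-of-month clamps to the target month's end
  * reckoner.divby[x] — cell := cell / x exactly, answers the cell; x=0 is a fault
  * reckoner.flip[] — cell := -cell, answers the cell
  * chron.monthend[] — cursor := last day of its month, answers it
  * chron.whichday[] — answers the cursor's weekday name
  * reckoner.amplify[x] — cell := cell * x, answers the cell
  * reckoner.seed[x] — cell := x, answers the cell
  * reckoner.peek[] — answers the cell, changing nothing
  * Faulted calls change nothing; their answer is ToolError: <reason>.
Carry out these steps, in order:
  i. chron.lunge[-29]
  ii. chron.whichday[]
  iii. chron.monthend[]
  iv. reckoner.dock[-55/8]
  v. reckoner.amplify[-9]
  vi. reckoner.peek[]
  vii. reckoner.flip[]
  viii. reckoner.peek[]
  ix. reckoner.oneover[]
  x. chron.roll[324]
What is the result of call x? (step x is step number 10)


Invoking lunge using n='-29', and see 2107-07-18.
I use whichday, — result: Monday.
Calling monthend, — result: 2107-07-31.
Now I run dock using x='-55/8', giving 55/8.
Next I call amplify using x='-9', which returns -495/8.
I use peek, → -495/8.
I call flip, → 495/8.
I use peek(), giving 495/8.
I try oneover(), which returns 8/495.
Next I call roll using n='324': 2108-06-19.

Answer: 2108-06-19


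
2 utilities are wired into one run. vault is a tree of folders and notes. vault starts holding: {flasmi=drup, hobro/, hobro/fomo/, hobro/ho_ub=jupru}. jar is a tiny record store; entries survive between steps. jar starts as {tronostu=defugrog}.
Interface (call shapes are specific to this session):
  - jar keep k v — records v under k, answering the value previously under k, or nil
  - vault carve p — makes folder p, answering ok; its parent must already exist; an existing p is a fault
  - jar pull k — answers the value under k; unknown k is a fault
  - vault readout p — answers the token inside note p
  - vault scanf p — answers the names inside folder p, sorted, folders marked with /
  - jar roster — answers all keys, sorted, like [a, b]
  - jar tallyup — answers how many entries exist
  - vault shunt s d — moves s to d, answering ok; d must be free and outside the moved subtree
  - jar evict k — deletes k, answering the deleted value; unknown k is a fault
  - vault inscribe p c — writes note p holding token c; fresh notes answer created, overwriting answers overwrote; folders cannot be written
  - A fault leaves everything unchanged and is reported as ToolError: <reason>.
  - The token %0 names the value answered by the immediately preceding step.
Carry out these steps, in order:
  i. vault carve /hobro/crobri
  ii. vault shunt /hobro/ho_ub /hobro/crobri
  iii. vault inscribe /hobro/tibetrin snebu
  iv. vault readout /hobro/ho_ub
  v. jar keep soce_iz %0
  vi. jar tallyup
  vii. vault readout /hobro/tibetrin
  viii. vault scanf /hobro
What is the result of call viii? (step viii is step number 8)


→ vault carve(p='/hobro/crobri')
← ok
→ vault shunt(s='/hobro/ho_ub', d='/hobro/crobri')
← ToolError: exists
→ vault inscribe(p='/hobro/tibetrin', c='snebu')
← created
→ vault readout(p='/hobro/ho_ub')
← jupru
→ jar keep(k='soce_iz', v='%0')
← nil
→ jar tallyup()
← 2
→ vault readout(p='/hobro/tibetrin')
← snebu
→ vault scanf(p='/hobro')
← [crobri/, fomo/, ho_ub, tibetrin]

Answer: [crobri/, fomo/, ho_ub, tibetrin]


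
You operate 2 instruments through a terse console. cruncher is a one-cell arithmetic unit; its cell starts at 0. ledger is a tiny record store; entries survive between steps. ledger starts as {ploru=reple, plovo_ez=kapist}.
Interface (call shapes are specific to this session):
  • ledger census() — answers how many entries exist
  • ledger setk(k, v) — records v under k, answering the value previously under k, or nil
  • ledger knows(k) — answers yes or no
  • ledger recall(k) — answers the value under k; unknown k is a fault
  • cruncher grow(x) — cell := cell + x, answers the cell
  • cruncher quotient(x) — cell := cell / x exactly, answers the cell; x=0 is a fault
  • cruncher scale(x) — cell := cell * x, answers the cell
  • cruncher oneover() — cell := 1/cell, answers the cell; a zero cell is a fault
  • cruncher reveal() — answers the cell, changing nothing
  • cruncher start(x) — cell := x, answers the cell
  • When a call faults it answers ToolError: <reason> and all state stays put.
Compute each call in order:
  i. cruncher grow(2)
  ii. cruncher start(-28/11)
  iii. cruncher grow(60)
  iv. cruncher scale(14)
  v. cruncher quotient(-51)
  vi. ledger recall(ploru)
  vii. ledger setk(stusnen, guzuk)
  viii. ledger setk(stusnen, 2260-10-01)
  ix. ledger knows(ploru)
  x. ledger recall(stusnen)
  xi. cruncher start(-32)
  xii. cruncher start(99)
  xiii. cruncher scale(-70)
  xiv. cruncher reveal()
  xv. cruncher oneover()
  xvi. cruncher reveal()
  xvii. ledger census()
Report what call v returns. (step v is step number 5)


Act: cruncher grow[x→2]
Obs: 2
Act: cruncher start[x→-28/11]
Obs: -28/11
Act: cruncher grow[x→60]
Obs: 632/11
Act: cruncher scale[x→14]
Obs: 8848/11
Act: cruncher quotient[x→-51]
Obs: -8848/561
Act: ledger recall[k→ploru]
Obs: reple
Act: ledger setk[k→stusnen; v→guzuk]
Obs: nil
Act: ledger setk[k→stusnen; v→2260-10-01]
Obs: guzuk
Act: ledger knows[k→ploru]
Obs: yes
Act: ledger recall[k→stusnen]
Obs: 2260-10-01
Act: cruncher start[x→-32]
Obs: -32
Act: cruncher start[x→99]
Obs: 99
Act: cruncher scale[x→-70]
Obs: -6930
Act: cruncher reveal[]
Obs: -6930
Act: cruncher oneover[]
Obs: -1/6930
Act: cruncher reveal[]
Obs: -1/6930
Act: ledger census[]
Obs: 3

Answer: -8848/561


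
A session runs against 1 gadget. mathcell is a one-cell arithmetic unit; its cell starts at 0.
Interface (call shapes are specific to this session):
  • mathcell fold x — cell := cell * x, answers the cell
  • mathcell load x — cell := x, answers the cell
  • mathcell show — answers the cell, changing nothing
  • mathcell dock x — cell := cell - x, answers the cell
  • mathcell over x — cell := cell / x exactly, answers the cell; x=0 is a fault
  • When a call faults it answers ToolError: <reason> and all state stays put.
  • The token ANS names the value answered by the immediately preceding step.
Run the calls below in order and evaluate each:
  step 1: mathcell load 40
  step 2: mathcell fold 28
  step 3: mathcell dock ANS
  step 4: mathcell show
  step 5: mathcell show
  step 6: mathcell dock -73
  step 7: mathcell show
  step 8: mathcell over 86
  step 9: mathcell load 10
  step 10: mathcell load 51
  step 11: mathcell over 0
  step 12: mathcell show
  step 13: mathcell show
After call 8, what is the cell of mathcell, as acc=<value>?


Answer: acc=73/86

Derivation:
-> mathcell load(x='40')
<- 40
-> mathcell fold(x='28')
<- 1120
-> mathcell dock(x='ANS')
<- 0
-> mathcell show()
<- 0
-> mathcell show()
<- 0
-> mathcell dock(x='-73')
<- 73
-> mathcell show()
<- 73
-> mathcell over(x='86')
<- 73/86
-> mathcell load(x='10')
<- 10
-> mathcell load(x='51')
<- 51
-> mathcell over(x='0')
<- ToolError: division by zero
-> mathcell show()
<- 51
-> mathcell show()
<- 51


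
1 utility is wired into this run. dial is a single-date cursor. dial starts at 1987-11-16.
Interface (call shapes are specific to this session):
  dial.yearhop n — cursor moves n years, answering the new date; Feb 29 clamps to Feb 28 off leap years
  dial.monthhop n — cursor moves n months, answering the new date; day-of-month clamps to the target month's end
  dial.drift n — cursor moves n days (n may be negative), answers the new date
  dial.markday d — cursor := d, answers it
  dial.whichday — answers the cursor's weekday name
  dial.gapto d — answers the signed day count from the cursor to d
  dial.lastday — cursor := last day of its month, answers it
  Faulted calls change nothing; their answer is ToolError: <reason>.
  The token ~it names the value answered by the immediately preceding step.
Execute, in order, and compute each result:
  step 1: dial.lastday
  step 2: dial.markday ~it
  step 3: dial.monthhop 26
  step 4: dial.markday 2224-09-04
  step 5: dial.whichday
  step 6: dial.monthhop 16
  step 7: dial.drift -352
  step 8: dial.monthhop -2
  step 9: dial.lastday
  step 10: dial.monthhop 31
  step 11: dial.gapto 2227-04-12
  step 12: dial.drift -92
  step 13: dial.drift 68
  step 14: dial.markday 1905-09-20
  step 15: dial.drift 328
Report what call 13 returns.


Answer: 2227-06-06

Derivation:
I use dial.lastday, yielding 1987-11-30.
Now I run dial.markday on d=~it: 1987-11-30.
Calling dial.monthhop on n=26, which returns 1990-01-30.
Then dial.markday on d=2224-09-04, → 2224-09-04.
Now I run dial.whichday(), and see Saturday.
Next I call dial.monthhop on n=16, and observe 2226-01-04.
Using dial.drift on n=-352, → 2225-01-17.
Next I call dial.monthhop on n=-2, which returns 2224-11-17.
Calling dial.lastday(), giving 2224-11-30.
I try dial.monthhop on n=31, — result: 2227-06-30.
I use dial.gapto on d=2227-04-12, which returns -79.
Using dial.drift on n=-92, — result: 2227-03-30.
Next I call dial.drift on n=68, → 2227-06-06.
Invoking dial.markday on d=1905-09-20, and observe 1905-09-20.
I call dial.drift on n=328, — result: 1906-08-14.


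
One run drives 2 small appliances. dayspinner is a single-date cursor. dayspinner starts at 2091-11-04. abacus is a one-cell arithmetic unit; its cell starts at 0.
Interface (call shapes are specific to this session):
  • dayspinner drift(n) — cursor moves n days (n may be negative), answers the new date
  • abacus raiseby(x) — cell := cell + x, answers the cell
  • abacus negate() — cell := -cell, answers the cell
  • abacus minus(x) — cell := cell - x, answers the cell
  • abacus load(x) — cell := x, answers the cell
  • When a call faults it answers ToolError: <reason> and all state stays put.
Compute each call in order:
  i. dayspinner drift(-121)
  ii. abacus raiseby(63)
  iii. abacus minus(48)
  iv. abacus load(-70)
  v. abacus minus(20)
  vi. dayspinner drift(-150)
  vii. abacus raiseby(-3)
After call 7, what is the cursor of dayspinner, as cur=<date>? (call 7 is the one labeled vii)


Answer: cur=2091-02-06

Derivation:
·→ dayspinner drift(-121)
·← 2091-07-06
·→ abacus raiseby(63)
·← 63
·→ abacus minus(48)
·← 15
·→ abacus load(-70)
·← -70
·→ abacus minus(20)
·← -90
·→ dayspinner drift(-150)
·← 2091-02-06
·→ abacus raiseby(-3)
·← -93


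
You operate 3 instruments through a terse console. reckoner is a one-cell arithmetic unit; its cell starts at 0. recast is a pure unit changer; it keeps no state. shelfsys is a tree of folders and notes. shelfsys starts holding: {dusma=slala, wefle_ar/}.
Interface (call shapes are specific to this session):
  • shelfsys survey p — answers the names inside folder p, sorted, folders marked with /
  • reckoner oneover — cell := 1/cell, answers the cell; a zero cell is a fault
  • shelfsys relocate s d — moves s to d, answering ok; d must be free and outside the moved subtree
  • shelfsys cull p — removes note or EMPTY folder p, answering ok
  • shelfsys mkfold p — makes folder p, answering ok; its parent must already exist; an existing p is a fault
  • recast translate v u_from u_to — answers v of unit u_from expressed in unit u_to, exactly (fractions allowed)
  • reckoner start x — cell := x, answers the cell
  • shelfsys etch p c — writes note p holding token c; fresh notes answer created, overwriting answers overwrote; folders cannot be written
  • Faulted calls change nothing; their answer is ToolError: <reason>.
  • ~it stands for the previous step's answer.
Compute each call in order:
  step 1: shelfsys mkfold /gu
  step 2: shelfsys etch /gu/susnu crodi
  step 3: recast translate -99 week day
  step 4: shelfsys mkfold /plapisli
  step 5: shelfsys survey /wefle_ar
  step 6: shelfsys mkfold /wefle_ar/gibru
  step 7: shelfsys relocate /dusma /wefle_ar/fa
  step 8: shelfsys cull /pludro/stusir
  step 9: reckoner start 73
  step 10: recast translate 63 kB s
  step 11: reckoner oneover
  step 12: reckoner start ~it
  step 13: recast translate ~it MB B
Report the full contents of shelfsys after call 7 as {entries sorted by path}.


Answer: {gu/, gu/susnu=crodi, plapisli/, wefle_ar/, wefle_ar/fa=slala, wefle_ar/gibru/}

Derivation:
>>> shelfsys mkfold p: /gu
= ok
>>> shelfsys etch p: /gu/susnu c: crodi
= created
>>> recast translate v: -99 u_from: week u_to: day
= -693
>>> shelfsys mkfold p: /plapisli
= ok
>>> shelfsys survey p: /wefle_ar
= []
>>> shelfsys mkfold p: /wefle_ar/gibru
= ok
>>> shelfsys relocate s: /dusma d: /wefle_ar/fa
= ok
>>> shelfsys cull p: /pludro/stusir
= ToolError: not found
>>> reckoner start x: 73
= 73
>>> recast translate v: 63 u_from: kB u_to: s
= ToolError: incompatible units
>>> reckoner oneover
= 1/73
>>> reckoner start x: ~it
= 1/73
>>> recast translate v: ~it u_from: MB u_to: B
= 1000000/73


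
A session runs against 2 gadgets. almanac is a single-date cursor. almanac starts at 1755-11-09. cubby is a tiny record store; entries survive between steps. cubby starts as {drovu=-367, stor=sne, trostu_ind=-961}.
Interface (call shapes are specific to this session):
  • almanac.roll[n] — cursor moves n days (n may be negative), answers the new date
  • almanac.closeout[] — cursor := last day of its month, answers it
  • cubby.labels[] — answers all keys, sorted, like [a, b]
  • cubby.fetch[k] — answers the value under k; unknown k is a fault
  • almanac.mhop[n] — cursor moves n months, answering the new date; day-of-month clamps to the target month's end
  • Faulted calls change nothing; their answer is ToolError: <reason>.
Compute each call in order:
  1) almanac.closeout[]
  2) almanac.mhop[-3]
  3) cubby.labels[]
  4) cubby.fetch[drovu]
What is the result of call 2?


Answer: 1755-08-30

Derivation:
-> almanac.closeout()
<- 1755-11-30
-> almanac.mhop(n=-3)
<- 1755-08-30
-> cubby.labels()
<- [drovu, stor, trostu_ind]
-> cubby.fetch(k=drovu)
<- -367


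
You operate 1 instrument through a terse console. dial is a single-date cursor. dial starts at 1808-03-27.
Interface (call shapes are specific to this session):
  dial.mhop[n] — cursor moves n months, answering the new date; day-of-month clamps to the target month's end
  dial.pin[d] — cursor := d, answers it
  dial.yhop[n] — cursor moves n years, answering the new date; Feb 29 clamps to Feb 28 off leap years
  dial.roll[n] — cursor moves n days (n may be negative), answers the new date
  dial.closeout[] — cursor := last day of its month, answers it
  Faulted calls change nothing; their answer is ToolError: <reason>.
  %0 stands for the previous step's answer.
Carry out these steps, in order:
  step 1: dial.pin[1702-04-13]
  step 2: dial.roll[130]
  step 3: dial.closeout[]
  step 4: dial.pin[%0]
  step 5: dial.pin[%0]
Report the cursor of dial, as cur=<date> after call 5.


% 1. dial.pin(1702-04-13) -> 1702-04-13
% 2. dial.roll(130) -> 1702-08-21
% 3. dial.closeout() -> 1702-08-31
% 4. dial.pin(%0) -> 1702-08-31
% 5. dial.pin(%0) -> 1702-08-31

Answer: cur=1702-08-31


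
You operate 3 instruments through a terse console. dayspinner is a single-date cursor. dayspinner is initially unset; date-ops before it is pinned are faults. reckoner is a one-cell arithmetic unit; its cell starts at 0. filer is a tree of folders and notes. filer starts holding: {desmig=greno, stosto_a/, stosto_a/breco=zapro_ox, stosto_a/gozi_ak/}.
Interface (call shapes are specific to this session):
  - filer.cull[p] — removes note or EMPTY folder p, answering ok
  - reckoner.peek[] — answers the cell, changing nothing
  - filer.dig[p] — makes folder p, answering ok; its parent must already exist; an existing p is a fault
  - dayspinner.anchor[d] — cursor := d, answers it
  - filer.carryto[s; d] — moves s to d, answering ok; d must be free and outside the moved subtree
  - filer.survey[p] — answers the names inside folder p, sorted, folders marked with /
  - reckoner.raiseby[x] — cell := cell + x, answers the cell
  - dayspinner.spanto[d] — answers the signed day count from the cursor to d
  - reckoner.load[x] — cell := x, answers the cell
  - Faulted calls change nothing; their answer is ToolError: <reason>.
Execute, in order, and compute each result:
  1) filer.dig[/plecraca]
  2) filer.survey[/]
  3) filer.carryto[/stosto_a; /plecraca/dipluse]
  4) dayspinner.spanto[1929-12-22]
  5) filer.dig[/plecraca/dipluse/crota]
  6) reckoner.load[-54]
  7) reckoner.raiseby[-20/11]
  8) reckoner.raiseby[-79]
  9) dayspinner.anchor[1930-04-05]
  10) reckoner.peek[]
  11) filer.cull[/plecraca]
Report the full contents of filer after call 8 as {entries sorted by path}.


Answer: {desmig=greno, plecraca/, plecraca/dipluse/, plecraca/dipluse/breco=zapro_ox, plecraca/dipluse/crota/, plecraca/dipluse/gozi_ak/}

Derivation:
// filer.dig(p→/plecraca) ~> ok
// filer.survey(p→/) ~> [desmig, plecraca/, stosto_a/]
// filer.carryto(s→/stosto_a, d→/plecraca/dipluse) ~> ok
// dayspinner.spanto(d→1929-12-22) ~> ToolError: no date set
// filer.dig(p→/plecraca/dipluse/crota) ~> ok
// reckoner.load(x→-54) ~> -54
// reckoner.raiseby(x→-20/11) ~> -614/11
// reckoner.raiseby(x→-79) ~> -1483/11
// dayspinner.anchor(d→1930-04-05) ~> 1930-04-05
// reckoner.peek() ~> -1483/11
// filer.cull(p→/plecraca) ~> ToolError: not empty


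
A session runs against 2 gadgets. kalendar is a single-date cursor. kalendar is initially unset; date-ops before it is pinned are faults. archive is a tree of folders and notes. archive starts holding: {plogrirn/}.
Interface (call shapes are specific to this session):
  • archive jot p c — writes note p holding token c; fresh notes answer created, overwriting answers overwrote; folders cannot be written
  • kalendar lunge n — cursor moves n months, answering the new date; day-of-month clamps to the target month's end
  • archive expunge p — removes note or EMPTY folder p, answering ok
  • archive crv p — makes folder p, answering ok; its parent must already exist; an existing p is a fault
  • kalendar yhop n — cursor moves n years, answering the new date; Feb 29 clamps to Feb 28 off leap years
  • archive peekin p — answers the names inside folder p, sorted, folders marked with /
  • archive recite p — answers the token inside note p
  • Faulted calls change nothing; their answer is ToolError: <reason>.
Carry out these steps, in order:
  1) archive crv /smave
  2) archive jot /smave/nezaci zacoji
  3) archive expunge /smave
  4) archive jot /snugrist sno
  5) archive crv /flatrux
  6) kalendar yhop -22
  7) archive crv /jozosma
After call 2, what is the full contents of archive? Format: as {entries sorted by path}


Answer: {plogrirn/, smave/, smave/nezaci=zacoji}

Derivation:
! archive crv(p→/smave) => ok
! archive jot(p→/smave/nezaci, c→zacoji) => created
! archive expunge(p→/smave) => ToolError: not empty
! archive jot(p→/snugrist, c→sno) => created
! archive crv(p→/flatrux) => ok
! kalendar yhop(n→-22) => ToolError: no date set
! archive crv(p→/jozosma) => ok


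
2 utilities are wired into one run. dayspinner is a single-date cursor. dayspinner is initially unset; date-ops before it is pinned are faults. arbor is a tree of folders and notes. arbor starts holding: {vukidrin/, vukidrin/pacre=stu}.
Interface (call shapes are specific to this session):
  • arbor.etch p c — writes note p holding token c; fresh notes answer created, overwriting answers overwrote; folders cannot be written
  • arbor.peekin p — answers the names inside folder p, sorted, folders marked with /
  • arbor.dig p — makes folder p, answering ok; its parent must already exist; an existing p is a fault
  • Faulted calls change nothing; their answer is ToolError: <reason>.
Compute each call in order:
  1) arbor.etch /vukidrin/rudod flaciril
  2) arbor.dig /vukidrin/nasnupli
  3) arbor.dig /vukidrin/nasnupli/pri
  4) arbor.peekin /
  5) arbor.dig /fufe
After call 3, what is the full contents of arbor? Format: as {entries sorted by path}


I invoke etch passing /vukidrin/rudod, flaciril, — result: created.
I try dig passing /vukidrin/nasnupli, which returns ok.
I run dig passing /vukidrin/nasnupli/pri, and see ok.
Using peekin passing /, and observe [vukidrin/].
I invoke dig passing /fufe, and see ok.

Answer: {vukidrin/, vukidrin/nasnupli/, vukidrin/nasnupli/pri/, vukidrin/pacre=stu, vukidrin/rudod=flaciril}


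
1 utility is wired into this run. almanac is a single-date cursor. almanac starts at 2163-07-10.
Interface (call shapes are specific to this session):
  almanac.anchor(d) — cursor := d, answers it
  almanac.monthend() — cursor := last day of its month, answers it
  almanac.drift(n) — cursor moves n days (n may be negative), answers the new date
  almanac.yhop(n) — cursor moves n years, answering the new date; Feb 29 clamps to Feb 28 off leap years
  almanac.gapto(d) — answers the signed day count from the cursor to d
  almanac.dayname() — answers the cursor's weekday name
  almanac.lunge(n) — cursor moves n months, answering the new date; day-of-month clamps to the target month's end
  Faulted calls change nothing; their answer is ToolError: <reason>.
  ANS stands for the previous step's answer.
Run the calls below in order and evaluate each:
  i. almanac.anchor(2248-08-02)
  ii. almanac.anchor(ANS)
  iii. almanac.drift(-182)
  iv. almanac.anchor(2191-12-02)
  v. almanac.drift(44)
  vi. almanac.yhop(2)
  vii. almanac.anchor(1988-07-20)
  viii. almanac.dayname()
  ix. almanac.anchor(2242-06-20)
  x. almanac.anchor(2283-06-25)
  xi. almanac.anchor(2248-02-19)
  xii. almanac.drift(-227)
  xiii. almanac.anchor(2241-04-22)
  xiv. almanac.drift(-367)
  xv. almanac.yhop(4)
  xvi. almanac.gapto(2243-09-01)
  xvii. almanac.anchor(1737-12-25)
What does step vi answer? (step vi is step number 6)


I invoke anchor(d='2248-08-02'), and see 2248-08-02.
I run anchor(d='ANS'), which returns 2248-08-02.
Now I run drift(n='-182'), — result: 2248-02-02.
Calling anchor(d='2191-12-02'), — result: 2191-12-02.
I invoke drift(n='44'), giving 2192-01-15.
I run yhop(n='2'), and get 2194-01-15.
Next I call anchor(d='1988-07-20'), — result: 1988-07-20.
Then dayname, which returns Wednesday.
Using anchor(d='2242-06-20'), — result: 2242-06-20.
I use anchor(d='2283-06-25'): 2283-06-25.
I use anchor(d='2248-02-19'), giving 2248-02-19.
I try drift(n='-227'), which returns 2247-07-07.
Calling anchor(d='2241-04-22'), and see 2241-04-22.
I try drift(n='-367'), — result: 2240-04-20.
Invoking yhop(n='4'): 2244-04-20.
I try gapto(d='2243-09-01'), giving -232.
I invoke anchor(d='1737-12-25'): 1737-12-25.

Answer: 2194-01-15


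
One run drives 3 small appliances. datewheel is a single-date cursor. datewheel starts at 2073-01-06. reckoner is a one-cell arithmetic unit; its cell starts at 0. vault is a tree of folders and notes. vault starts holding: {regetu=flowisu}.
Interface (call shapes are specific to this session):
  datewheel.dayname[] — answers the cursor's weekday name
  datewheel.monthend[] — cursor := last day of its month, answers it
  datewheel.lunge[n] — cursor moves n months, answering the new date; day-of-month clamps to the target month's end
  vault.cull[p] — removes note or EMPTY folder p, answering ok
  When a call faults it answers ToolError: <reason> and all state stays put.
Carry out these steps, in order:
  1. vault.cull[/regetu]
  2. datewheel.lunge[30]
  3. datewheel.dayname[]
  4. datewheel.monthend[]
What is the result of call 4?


Answer: 2075-07-31

Derivation:
% vault.cull(p='/regetu') : ok
% datewheel.lunge(n='30') : 2075-07-06
% datewheel.dayname() : Saturday
% datewheel.monthend() : 2075-07-31


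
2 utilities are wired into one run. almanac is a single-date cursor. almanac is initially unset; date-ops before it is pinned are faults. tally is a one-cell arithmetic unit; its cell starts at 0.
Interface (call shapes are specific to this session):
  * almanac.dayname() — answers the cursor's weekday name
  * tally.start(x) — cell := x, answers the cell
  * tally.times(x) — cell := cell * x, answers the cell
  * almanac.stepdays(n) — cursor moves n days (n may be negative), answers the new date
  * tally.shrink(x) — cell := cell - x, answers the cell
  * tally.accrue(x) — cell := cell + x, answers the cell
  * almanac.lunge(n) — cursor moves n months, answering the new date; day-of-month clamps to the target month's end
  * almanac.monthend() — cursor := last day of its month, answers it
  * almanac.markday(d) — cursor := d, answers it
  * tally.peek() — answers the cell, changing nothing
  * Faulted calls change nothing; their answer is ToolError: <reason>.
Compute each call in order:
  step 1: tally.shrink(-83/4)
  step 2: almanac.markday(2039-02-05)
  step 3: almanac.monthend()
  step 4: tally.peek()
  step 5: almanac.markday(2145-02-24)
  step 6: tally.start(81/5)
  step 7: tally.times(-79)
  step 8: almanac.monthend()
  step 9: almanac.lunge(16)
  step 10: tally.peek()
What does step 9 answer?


Answer: 2146-06-28

Derivation:
==> tally.shrink(-83/4)
<== 83/4
==> almanac.markday(2039-02-05)
<== 2039-02-05
==> almanac.monthend()
<== 2039-02-28
==> tally.peek()
<== 83/4
==> almanac.markday(2145-02-24)
<== 2145-02-24
==> tally.start(81/5)
<== 81/5
==> tally.times(-79)
<== -6399/5
==> almanac.monthend()
<== 2145-02-28
==> almanac.lunge(16)
<== 2146-06-28
==> tally.peek()
<== -6399/5


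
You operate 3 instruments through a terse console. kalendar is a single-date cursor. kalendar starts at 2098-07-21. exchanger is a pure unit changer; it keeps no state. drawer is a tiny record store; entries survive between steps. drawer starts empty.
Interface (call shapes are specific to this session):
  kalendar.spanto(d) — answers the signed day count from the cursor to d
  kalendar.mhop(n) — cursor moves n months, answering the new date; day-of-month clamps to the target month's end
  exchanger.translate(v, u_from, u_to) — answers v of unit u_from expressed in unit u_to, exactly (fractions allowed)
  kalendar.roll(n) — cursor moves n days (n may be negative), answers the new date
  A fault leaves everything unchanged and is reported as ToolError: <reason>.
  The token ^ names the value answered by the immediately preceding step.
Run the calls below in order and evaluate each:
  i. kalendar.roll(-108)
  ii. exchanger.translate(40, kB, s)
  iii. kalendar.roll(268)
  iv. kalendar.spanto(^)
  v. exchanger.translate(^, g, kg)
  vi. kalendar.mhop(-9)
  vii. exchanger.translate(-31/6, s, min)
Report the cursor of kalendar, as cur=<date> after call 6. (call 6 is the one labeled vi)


Answer: cur=2098-03-28

Derivation:
-> kalendar.roll(n=-108)
<- 2098-04-04
-> exchanger.translate(v=40, u_from=kB, u_to=s)
<- ToolError: incompatible units
-> kalendar.roll(n=268)
<- 2098-12-28
-> kalendar.spanto(d=^)
<- 0
-> exchanger.translate(v=^, u_from=g, u_to=kg)
<- 0
-> kalendar.mhop(n=-9)
<- 2098-03-28
-> exchanger.translate(v=-31/6, u_from=s, u_to=min)
<- -31/360


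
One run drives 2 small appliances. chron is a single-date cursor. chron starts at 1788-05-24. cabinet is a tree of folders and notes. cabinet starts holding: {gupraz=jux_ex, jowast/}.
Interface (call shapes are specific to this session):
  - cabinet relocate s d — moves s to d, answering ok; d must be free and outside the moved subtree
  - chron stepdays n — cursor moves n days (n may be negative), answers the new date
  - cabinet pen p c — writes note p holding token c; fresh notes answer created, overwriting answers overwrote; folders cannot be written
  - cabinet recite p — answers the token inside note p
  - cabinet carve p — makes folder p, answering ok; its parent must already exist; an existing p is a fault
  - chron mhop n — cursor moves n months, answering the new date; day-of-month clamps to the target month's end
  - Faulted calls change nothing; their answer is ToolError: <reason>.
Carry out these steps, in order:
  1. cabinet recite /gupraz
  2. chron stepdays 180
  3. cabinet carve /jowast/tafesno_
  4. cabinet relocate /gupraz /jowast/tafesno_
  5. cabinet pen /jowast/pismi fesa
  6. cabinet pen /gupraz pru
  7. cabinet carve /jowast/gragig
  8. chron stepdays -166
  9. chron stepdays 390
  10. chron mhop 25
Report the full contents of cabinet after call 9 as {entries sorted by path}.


Answer: {gupraz=pru, jowast/, jowast/gragig/, jowast/pismi=fesa, jowast/tafesno_/}

Derivation:
Invoking cabinet recite(p='/gupraz'), and observe jux_ex.
Using chron stepdays(n='180'): 1788-11-20.
Then cabinet carve(p='/jowast/tafesno_'), and see ok.
I invoke cabinet relocate(s='/gupraz', d='/jowast/tafesno_'): ToolError: exists.
I try cabinet pen(p='/jowast/pismi', c='fesa'), and observe created.
I run cabinet pen(p='/gupraz', c='pru'), and observe overwrote.
Now I run cabinet carve(p='/jowast/gragig'), and get ok.
Calling chron stepdays(n='-166'), — result: 1788-06-07.
Using chron stepdays(n='390'): 1789-07-02.
Next I call chron mhop(n='25'), and get 1791-08-02.


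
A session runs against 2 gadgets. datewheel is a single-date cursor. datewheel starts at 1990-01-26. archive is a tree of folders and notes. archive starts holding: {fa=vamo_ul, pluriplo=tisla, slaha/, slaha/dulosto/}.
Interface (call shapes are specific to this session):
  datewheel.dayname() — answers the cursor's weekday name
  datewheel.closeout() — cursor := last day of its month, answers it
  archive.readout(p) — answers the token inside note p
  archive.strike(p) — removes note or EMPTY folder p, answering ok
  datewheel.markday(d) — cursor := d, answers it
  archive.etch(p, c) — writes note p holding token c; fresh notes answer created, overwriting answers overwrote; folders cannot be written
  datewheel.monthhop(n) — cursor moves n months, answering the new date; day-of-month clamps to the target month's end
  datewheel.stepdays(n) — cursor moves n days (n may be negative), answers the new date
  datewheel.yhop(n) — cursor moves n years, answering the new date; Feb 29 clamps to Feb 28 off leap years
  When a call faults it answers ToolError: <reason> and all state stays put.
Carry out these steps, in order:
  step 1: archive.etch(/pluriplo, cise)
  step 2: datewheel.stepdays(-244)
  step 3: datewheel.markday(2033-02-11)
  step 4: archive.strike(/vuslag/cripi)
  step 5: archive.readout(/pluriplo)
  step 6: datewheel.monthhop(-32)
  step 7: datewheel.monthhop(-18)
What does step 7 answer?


Step: archive.etch[p→/pluriplo; c→cise]
Result: overwrote
Step: datewheel.stepdays[n→-244]
Result: 1989-05-27
Step: datewheel.markday[d→2033-02-11]
Result: 2033-02-11
Step: archive.strike[p→/vuslag/cripi]
Result: ToolError: not found
Step: archive.readout[p→/pluriplo]
Result: cise
Step: datewheel.monthhop[n→-32]
Result: 2030-06-11
Step: datewheel.monthhop[n→-18]
Result: 2028-12-11

Answer: 2028-12-11


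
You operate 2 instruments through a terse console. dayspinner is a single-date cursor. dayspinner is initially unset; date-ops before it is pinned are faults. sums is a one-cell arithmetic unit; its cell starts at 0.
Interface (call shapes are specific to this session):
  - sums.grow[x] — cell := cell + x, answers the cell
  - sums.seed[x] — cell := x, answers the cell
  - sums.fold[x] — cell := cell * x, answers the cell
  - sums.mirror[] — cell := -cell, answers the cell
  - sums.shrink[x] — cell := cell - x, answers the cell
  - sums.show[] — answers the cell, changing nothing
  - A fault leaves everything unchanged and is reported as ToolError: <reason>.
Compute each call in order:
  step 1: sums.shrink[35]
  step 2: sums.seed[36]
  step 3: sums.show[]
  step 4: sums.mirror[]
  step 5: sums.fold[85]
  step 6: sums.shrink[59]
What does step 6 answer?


$ shrink 35
= -35
$ seed 36
= 36
$ show
= 36
$ mirror
= -36
$ fold 85
= -3060
$ shrink 59
= -3119

Answer: -3119


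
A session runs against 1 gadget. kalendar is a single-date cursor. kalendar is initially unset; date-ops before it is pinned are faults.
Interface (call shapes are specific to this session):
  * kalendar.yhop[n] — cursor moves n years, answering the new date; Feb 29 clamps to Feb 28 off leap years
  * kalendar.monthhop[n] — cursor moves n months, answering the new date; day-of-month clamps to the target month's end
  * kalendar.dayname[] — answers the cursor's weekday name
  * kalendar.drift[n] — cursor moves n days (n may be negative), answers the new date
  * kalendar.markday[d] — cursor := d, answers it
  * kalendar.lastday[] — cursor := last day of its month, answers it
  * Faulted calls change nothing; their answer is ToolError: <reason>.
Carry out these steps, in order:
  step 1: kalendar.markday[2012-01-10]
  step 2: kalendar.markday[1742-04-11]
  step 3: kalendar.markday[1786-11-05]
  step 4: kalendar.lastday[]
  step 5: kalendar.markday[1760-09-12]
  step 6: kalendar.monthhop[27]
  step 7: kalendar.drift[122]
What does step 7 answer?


>> markday(d=2012-01-10)
<< 2012-01-10
>> markday(d=1742-04-11)
<< 1742-04-11
>> markday(d=1786-11-05)
<< 1786-11-05
>> lastday()
<< 1786-11-30
>> markday(d=1760-09-12)
<< 1760-09-12
>> monthhop(n=27)
<< 1762-12-12
>> drift(n=122)
<< 1763-04-13

Answer: 1763-04-13


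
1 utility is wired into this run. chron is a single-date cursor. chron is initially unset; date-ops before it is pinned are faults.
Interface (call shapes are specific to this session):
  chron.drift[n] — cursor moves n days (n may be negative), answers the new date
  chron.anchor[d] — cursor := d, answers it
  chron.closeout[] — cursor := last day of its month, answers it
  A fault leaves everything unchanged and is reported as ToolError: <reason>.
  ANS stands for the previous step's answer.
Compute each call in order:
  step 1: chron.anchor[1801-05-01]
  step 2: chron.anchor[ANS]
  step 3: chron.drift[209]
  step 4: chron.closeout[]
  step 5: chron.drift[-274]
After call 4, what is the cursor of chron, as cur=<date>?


I run anchor passing d='1801-05-01': 1801-05-01.
Then anchor passing d='ANS': 1801-05-01.
I try drift passing n='209', and observe 1801-11-26.
I call closeout, yielding 1801-11-30.
Calling drift passing n='-274', yielding 1801-03-01.

Answer: cur=1801-11-30


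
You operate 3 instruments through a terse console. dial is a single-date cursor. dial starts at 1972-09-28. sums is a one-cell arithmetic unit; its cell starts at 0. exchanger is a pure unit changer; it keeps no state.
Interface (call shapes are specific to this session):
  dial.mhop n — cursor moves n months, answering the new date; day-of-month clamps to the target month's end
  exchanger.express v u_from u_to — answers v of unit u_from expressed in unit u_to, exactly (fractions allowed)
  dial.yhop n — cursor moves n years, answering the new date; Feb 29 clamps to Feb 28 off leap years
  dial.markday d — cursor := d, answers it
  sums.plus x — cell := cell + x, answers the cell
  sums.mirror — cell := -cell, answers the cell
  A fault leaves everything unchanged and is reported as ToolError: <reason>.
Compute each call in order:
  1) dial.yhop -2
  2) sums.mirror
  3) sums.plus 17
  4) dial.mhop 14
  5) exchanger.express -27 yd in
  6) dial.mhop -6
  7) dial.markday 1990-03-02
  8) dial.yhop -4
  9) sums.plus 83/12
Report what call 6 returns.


;; yhop(n→-2) : 1970-09-28
;; mirror() : 0
;; plus(x→17) : 17
;; mhop(n→14) : 1971-11-28
;; express(v→-27, u_from→yd, u_to→in) : -972
;; mhop(n→-6) : 1971-05-28
;; markday(d→1990-03-02) : 1990-03-02
;; yhop(n→-4) : 1986-03-02
;; plus(x→83/12) : 287/12

Answer: 1971-05-28


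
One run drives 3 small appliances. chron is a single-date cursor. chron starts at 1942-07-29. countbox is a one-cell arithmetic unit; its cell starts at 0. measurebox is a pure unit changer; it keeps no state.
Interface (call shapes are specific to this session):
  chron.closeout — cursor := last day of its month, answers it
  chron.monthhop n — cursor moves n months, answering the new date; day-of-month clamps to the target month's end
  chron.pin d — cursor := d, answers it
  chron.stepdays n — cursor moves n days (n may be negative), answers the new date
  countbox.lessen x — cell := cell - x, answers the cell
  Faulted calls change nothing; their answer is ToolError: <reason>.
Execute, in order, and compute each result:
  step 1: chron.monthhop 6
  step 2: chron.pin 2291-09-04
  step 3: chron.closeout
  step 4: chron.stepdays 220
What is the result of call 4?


Do: monthhop[n: 6]
See: 1943-01-29
Do: pin[d: 2291-09-04]
See: 2291-09-04
Do: closeout[]
See: 2291-09-30
Do: stepdays[n: 220]
See: 2292-05-07

Answer: 2292-05-07


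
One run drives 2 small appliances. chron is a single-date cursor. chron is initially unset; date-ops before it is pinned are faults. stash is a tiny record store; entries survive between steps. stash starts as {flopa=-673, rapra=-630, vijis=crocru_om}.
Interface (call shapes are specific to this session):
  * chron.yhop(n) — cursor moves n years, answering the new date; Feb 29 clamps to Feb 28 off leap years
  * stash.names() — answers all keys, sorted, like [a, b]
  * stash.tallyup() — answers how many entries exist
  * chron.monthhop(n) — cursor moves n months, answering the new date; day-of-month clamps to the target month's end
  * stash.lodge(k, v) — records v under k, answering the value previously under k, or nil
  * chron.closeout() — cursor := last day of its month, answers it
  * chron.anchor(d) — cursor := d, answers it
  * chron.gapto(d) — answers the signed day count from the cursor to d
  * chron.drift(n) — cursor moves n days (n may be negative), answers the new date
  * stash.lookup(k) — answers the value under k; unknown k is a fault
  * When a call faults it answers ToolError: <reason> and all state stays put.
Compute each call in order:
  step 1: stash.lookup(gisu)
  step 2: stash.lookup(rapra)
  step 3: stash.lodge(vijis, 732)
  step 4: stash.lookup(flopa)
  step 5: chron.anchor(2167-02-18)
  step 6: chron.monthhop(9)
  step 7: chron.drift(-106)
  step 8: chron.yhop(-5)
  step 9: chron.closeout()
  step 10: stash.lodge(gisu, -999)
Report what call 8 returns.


Answer: 2162-08-04

Derivation:
→ stash.lookup(k='gisu')
← ToolError: no such key gisu
→ stash.lookup(k='rapra')
← -630
→ stash.lodge(k='vijis', v='732')
← crocru_om
→ stash.lookup(k='flopa')
← -673
→ chron.anchor(d='2167-02-18')
← 2167-02-18
→ chron.monthhop(n='9')
← 2167-11-18
→ chron.drift(n='-106')
← 2167-08-04
→ chron.yhop(n='-5')
← 2162-08-04
→ chron.closeout()
← 2162-08-31
→ stash.lodge(k='gisu', v='-999')
← nil
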